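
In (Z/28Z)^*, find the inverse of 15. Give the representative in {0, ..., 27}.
Apply the extended Euclidean algorithm to (28, 15), tracking rows (r, s, t) with s·28 + t·15 = r. Each division r_prev = q·r_cur + r_new produces the new row as (previous row) − q·(current row):
  row A: (28, 1, 0)   [1·28 + 0·15 = 28]
  row B: (15, 0, 1)   [0·28 + 1·15 = 15]
  28 = 1·15 + 13   → row C = row A − 1·row B = (13, 1, −1)   [check: 1·28 − 1·15 = 13]
  15 = 1·13 + 2   → row D = row B − 1·row C = (2, −1, 2)   [check: −1·28 + 2·15 = 2]
  13 = 6·2 + 1   → row E = row C − 6·row D = (1, 7, −13)   [check: 7·28 − 13·15 = 1]
  2 = 2·1 + 0   → remainder 0, stop. gcd = 1 (last nonzero row E).
The gcd is 1, so 15 is invertible mod 28. The last nonzero row gives 7·28 − 13·15 = 1, so t = −13. So 15^(−1) ≡ −13 ≡ 15 (mod 28). Verify: 15 · 15 = 225 ≡ 1 (mod 28). ✓

Final answer: 15^(−1) ≡ 15 (mod 28)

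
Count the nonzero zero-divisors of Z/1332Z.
In Z/1332Z each nonzero element is either a unit (gcd with 1332 is 1) or a zero-divisor (gcd > 1). The number of units is φ(1332): factorise 1332 = 2^2 · 3^2 · 37, so φ(1332) = (2^2 − 2^1) · (3^2 − 3^1) · (37 − 1) = 2 · 6 · 36 = 432. The nonzero elements number 1332 − 1 = 1331. Hence the nonzero zero-divisors number 1331 − 432 = 899.

Final answer: Z/1332Z has 899 nonzero zero-divisors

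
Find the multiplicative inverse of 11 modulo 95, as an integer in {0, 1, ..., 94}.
Apply the extended Euclidean algorithm to (95, 11), tracking rows (r, s, t) with s·95 + t·11 = r. Each division r_prev = q·r_cur + r_new produces the new row as (previous row) − q·(current row):
  row A: (95, 1, 0)   [1·95 + 0·11 = 95]
  row B: (11, 0, 1)   [0·95 + 1·11 = 11]
  95 = 8·11 + 7   → row C = row A − 8·row B = (7, 1, −8)   [check: 1·95 − 8·11 = 7]
  11 = 1·7 + 4   → row D = row B − 1·row C = (4, −1, 9)   [check: −1·95 + 9·11 = 4]
  7 = 1·4 + 3   → row E = row C − 1·row D = (3, 2, −17)   [check: 2·95 − 17·11 = 3]
  4 = 1·3 + 1   → row F = row D − 1·row E = (1, −3, 26)   [check: −3·95 + 26·11 = 1]
  3 = 3·1 + 0   → remainder 0, stop. gcd = 1 (last nonzero row F).
The gcd is 1, so 11 is invertible mod 95. The last nonzero row gives −3·95 + 26·11 = 1, so t = 26. So 11^(−1) ≡ 26 (mod 95). Verify: 11 · 26 = 286 ≡ 1 (mod 95). ✓

Final answer: 11^(−1) ≡ 26 (mod 95)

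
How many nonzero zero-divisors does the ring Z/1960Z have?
Z/1960Z has 1287 nonzero zero-divisors

In Z/1960Z each nonzero element is either a unit (gcd with 1960 is 1) or a zero-divisor (gcd > 1). The number of units is φ(1960): factorise 1960 = 2^3 · 5 · 7^2, so φ(1960) = (2^3 − 2^2) · (5 − 1) · (7^2 − 7^1) = 4 · 4 · 42 = 672. The nonzero elements number 1960 − 1 = 1959. Hence the nonzero zero-divisors number 1959 − 672 = 1287.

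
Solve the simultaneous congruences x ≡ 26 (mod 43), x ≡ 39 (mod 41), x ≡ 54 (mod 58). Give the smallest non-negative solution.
The moduli 43, 41, 58 are pairwise coprime, so by the CRT there is a unique solution mod 43·41·58 = 102254.
Solve by successive substitution. Start with x ≡ 26 (mod 43).
  Combine with x ≡ 39 (mod 41): write x = 26 + 43·t and require 26 + 43·t ≡ 39 (mod 41), i.e. 43·t ≡ 39 − 26 ≡ 13 (mod 41). Since 43^(−1) ≡ 21 (mod 41) (43 ≡ 2 (mod 41)), t ≡ 21·13 ≡ 27 (mod 41). So x ≡ 26 + 43·27 = 1187 (mod 1763).
  Combine with x ≡ 54 (mod 58): write x = 1187 + 1763·t and require 1187 + 1763·t ≡ 54 (mod 58), i.e. 1763·t ≡ 54 − 1187 ≡ 27 (mod 58). Since 1763^(−1) ≡ 53 (mod 58) (1763 ≡ 23 (mod 58)), t ≡ 53·27 ≡ 39 (mod 58). So x ≡ 1187 + 1763·39 = 69944 (mod 102254).
Unique solution in [0, 102254): x = 69944.

Final answer: x ≡ 69944 (mod 102254); the representative in [0, 102254) is 69944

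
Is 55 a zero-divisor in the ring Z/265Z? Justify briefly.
YES

gcd(55, 265) = 5 > 1, so 55 is not a unit in Z/265Z. In Z/nZ every nonzero non-unit is a zero-divisor: explicitly, take b = 265/gcd = 53 ≠ 0 (mod 265); then 55·53 = 2915 = 11·265, i.e. 55·53 ≡ 0 (mod 265). So 55 is a zero-divisor.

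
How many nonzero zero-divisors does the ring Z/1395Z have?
Z/1395Z has 674 nonzero zero-divisors

In Z/1395Z each nonzero element is either a unit (gcd with 1395 is 1) or a zero-divisor (gcd > 1). The number of units is φ(1395): factorise 1395 = 3^2 · 5 · 31, so φ(1395) = (3^2 − 3^1) · (5 − 1) · (31 − 1) = 6 · 4 · 30 = 720. The nonzero elements number 1395 − 1 = 1394. Hence the nonzero zero-divisors number 1394 − 720 = 674.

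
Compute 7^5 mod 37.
Use repeated squaring. Binary(5) = 101. Walk through the bits of the exponent 5 left-to-right: at each bit after the leading one, square the running value, then multiply by 7 if the bit is 1 (always reducing mod 37):
  bit 1 = 1 (leading): start with 7.
  bit 2 = 0: square 7^2 = 49 ≡ 12 (mod 37).
  bit 3 = 1: square 12^2 = 144 ≡ 33; bit is 1, so multiply 33·7 = 231 ≡ 9 (mod 37).
Final value: 7^5 ≡ 9 (mod 37).

Final answer: 9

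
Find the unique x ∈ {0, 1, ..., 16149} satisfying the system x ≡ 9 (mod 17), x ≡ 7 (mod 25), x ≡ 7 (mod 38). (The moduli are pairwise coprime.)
The moduli 17, 25, 38 are pairwise coprime, so by the CRT there is a unique solution mod 17·25·38 = 16150.
Solve by successive substitution. Start with x ≡ 9 (mod 17).
  Combine with x ≡ 7 (mod 25): write x = 9 + 17·t and require 9 + 17·t ≡ 7 (mod 25), i.e. 17·t ≡ 7 − 9 ≡ 23 (mod 25). Since 17^(−1) ≡ 3 (mod 25), t ≡ 3·23 ≡ 19 (mod 25). So x ≡ 9 + 17·19 = 332 (mod 425).
  Combine with x ≡ 7 (mod 38): write x = 332 + 425·t and require 332 + 425·t ≡ 7 (mod 38), i.e. 425·t ≡ 7 − 332 ≡ 17 (mod 38). Since 425^(−1) ≡ 11 (mod 38) (425 ≡ 7 (mod 38)), t ≡ 11·17 ≡ 35 (mod 38). So x ≡ 332 + 425·35 = 15207 (mod 16150).
Unique solution in [0, 16150): x = 15207.

Final answer: x ≡ 15207 (mod 16150); the representative in [0, 16150) is 15207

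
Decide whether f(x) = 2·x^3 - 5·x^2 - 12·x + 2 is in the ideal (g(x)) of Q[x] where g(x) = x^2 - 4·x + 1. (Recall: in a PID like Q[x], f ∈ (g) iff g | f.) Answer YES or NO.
NO

In Q[x] the ideal (g) consists of all multiples of g, so f ∈ (g) iff g | f, i.e. iff the remainder of f on division by g is 0. Divide f by g (g is monic, so eliminate the leading term of the running remainder at each step):
  leading term 2·x^3: subtract (2·x)·g(x) = 2·x^3 - 8·x^2 + 2·x, leaving 3·x^2 - 14·x + 2
  leading term 3·x^2: subtract (3)·g(x) = 3·x^2 - 12·x + 3, leaving -2·x - 1
The remainder r(x) = -2·x - 1 ≠ 0 (and deg r < deg g), so g ∤ f, i.e. f ∉ (g).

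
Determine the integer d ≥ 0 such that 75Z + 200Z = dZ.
(75, 200) = (25); d = 25

In the PID Z, (a, b) is generated by gcd(a, b). Compute gcd(200, 75) with the extended Euclidean algorithm, tracking rows (r, s, t) with s·200 + t·75 = r:
  row A: (200, 1, 0)   [1·200 + 0·75 = 200]
  row B: (75, 0, 1)   [0·200 + 1·75 = 75]
  200 = 2·75 + 50   → row C = row A − 2·row B = (50, 1, −2)   [check: 1·200 − 2·75 = 50]
  75 = 1·50 + 25   → row D = row B − 1·row C = (25, −1, 3)   [check: −1·200 + 3·75 = 25]
  50 = 2·25 + 0   → remainder 0, stop. gcd = 25 (last nonzero row D).
So gcd(75, 200) = 25, with Bézout identity −1·200 + 3·75 = 25. Containment (⊇): the Bézout identity exhibits 25 as an element of (75, 200), giving (25) ⊆ (75, 200). Containment (⊆): since 25 | 75 and 25 | 200 (75 = 25·3, 200 = 25·8), every Z-linear combination of 75 and 200 is divisible by 25, so (75, 200) ⊆ (25). Therefore (75, 200) = (25), d = 25.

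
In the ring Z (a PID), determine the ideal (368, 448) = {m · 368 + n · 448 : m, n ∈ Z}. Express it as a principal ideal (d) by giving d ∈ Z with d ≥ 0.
(368, 448) = (16); d = 16

In the PID Z, (a, b) is generated by gcd(a, b). Compute gcd(448, 368) with the extended Euclidean algorithm, tracking rows (r, s, t) with s·448 + t·368 = r:
  row A: (448, 1, 0)   [1·448 + 0·368 = 448]
  row B: (368, 0, 1)   [0·448 + 1·368 = 368]
  448 = 1·368 + 80   → row C = row A − 1·row B = (80, 1, −1)   [check: 1·448 − 1·368 = 80]
  368 = 4·80 + 48   → row D = row B − 4·row C = (48, −4, 5)   [check: −4·448 + 5·368 = 48]
  80 = 1·48 + 32   → row E = row C − 1·row D = (32, 5, −6)   [check: 5·448 − 6·368 = 32]
  48 = 1·32 + 16   → row F = row D − 1·row E = (16, −9, 11)   [check: −9·448 + 11·368 = 16]
  32 = 2·16 + 0   → remainder 0, stop. gcd = 16 (last nonzero row F).
So gcd(368, 448) = 16, with Bézout identity −9·448 + 11·368 = 16. Containment (⊇): the Bézout identity exhibits 16 as an element of (368, 448), giving (16) ⊆ (368, 448). Containment (⊆): since 16 | 368 and 16 | 448 (368 = 16·23, 448 = 16·28), every Z-linear combination of 368 and 448 is divisible by 16, so (368, 448) ⊆ (16). Therefore (368, 448) = (16), d = 16.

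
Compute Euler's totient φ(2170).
φ(2170) = 720

φ is multiplicative, with φ(p^e) = p^e − p^(e−1). Factorise 2170 = 2 · 5 · 7 · 31. Then
  φ(2170) = (2 − 1) · (5 − 1) · (7 − 1) · (31 − 1) = 1 · 4 · 6 · 30 = 720.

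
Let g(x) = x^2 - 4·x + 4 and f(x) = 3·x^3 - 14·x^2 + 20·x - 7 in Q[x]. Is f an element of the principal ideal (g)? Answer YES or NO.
In Q[x] the ideal (g) consists of all multiples of g, so f ∈ (g) iff g | f, i.e. iff the remainder of f on division by g is 0. Divide f by g (g is monic, so eliminate the leading term of the running remainder at each step):
  leading term 3·x^3: subtract (3·x)·g(x) = 3·x^3 - 12·x^2 + 12·x, leaving -2·x^2 + 8·x - 7
  leading term -2·x^2: subtract (-2)·g(x) = -2·x^2 + 8·x - 8, leaving 1
The remainder r(x) = 1 ≠ 0 (and deg r < deg g), so g ∤ f, i.e. f ∉ (g).

Final answer: NO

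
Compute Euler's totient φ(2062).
φ(2062) = 1030

φ is multiplicative, with φ(p^e) = p^e − p^(e−1). Factorise 2062 = 2 · 1031. Then
  φ(2062) = (2 − 1) · (1031 − 1) = 1 · 1030 = 1030.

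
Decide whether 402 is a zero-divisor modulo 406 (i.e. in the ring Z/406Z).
YES

gcd(402, 406) = 2 > 1, so 402 is not a unit in Z/406Z. In Z/nZ every nonzero non-unit is a zero-divisor: explicitly, take b = 406/gcd = 203 ≠ 0 (mod 406); then 402·203 = 81606 = 201·406, i.e. 402·203 ≡ 0 (mod 406). So 402 is a zero-divisor.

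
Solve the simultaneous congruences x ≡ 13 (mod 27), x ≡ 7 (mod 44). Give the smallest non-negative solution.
x ≡ 931 (mod 1188); the representative in [0, 1188) is 931

The moduli 27, 44 are pairwise coprime, so by the CRT there is a unique solution mod 27·44 = 1188.
Solve by successive substitution. Start with x ≡ 13 (mod 27).
  Combine with x ≡ 7 (mod 44): write x = 13 + 27·t and require 13 + 27·t ≡ 7 (mod 44), i.e. 27·t ≡ 7 − 13 ≡ 38 (mod 44). Since 27^(−1) ≡ 31 (mod 44), t ≡ 31·38 ≡ 34 (mod 44). So x ≡ 13 + 27·34 = 931 (mod 1188).
Unique solution in [0, 1188): x = 931.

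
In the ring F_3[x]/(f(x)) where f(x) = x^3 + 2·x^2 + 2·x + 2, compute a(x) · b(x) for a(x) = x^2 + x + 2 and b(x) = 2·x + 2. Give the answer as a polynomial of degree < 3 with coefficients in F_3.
Multiply as integer polynomials: a · b = 2·x^3 + 4·x^2 + 6·x + 4. Reducing coefficients mod 3: a · b ≡ 2·x^3 + x^2 + 1. Now divide by f(x) = x^3 + 2·x^2 + 2·x + 2 in F_3[x], eliminating the leading term at each step:
  leading term 2·x^3: subtract (2)·f(x) = 2·x^3 + x^2 + x + 1, leaving 2·x (coefficients mod 3)
The degree is now < 3, so this is the remainder. Hence a · b ≡ 2·x in F_3[x]/(f).

Final answer: a · b ≡ 2·x (mod f(x))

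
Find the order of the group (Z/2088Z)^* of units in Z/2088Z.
|(Z/2088Z)^*| = 672

(Z/2088Z)^* consists of the classes a with gcd(a, 2088) = 1, so its order is φ(2088). φ is multiplicative, with φ(p^e) = p^e − p^(e−1). Factorise 2088 = 2^3 · 3^2 · 29. Then
  φ(2088) = (2^3 − 2^2) · (3^2 − 3^1) · (29 − 1) = 4 · 6 · 28 = 672.
Thus |(Z/2088Z)^*| = 672.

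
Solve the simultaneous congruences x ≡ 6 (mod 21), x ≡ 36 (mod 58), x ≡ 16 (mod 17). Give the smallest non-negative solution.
The moduli 21, 58, 17 are pairwise coprime, so by the CRT there is a unique solution mod 21·58·17 = 20706.
Solve by successive substitution. Start with x ≡ 6 (mod 21).
  Combine with x ≡ 36 (mod 58): write x = 6 + 21·t and require 6 + 21·t ≡ 36 (mod 58), i.e. 21·t ≡ 36 − 6 ≡ 30 (mod 58). Since 21^(−1) ≡ 47 (mod 58), t ≡ 47·30 ≡ 18 (mod 58). So x ≡ 6 + 21·18 = 384 (mod 1218).
  Combine with x ≡ 16 (mod 17): write x = 384 + 1218·t and require 384 + 1218·t ≡ 16 (mod 17), i.e. 1218·t ≡ 16 − 384 ≡ 6 (mod 17). Since 1218^(−1) ≡ 14 (mod 17) (1218 ≡ 11 (mod 17)), t ≡ 14·6 ≡ 16 (mod 17). So x ≡ 384 + 1218·16 = 19872 (mod 20706).
Unique solution in [0, 20706): x = 19872.

Final answer: x ≡ 19872 (mod 20706); the representative in [0, 20706) is 19872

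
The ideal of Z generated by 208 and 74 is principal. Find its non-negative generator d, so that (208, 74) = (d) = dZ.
In the PID Z, (a, b) is generated by gcd(a, b). Compute gcd(208, 74) with the extended Euclidean algorithm, tracking rows (r, s, t) with s·208 + t·74 = r:
  row A: (208, 1, 0)   [1·208 + 0·74 = 208]
  row B: (74, 0, 1)   [0·208 + 1·74 = 74]
  208 = 2·74 + 60   → row C = row A − 2·row B = (60, 1, −2)   [check: 1·208 − 2·74 = 60]
  74 = 1·60 + 14   → row D = row B − 1·row C = (14, −1, 3)   [check: −1·208 + 3·74 = 14]
  60 = 4·14 + 4   → row E = row C − 4·row D = (4, 5, −14)   [check: 5·208 − 14·74 = 4]
  14 = 3·4 + 2   → row F = row D − 3·row E = (2, −16, 45)   [check: −16·208 + 45·74 = 2]
  4 = 2·2 + 0   → remainder 0, stop. gcd = 2 (last nonzero row F).
So gcd(208, 74) = 2, with Bézout identity −16·208 + 45·74 = 2. Containment (⊇): the Bézout identity exhibits 2 as an element of (208, 74), giving (2) ⊆ (208, 74). Containment (⊆): since 2 | 208 and 2 | 74 (208 = 2·104, 74 = 2·37), every Z-linear combination of 208 and 74 is divisible by 2, so (208, 74) ⊆ (2). Therefore (208, 74) = (2), d = 2.

Final answer: (208, 74) = (2); d = 2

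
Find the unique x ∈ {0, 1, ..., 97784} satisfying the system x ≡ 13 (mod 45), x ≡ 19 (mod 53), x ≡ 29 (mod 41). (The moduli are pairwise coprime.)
x ≡ 51853 (mod 97785); the representative in [0, 97785) is 51853

The moduli 45, 53, 41 are pairwise coprime, so by the CRT there is a unique solution mod 45·53·41 = 97785.
Solve by successive substitution. Start with x ≡ 13 (mod 45).
  Combine with x ≡ 19 (mod 53): write x = 13 + 45·t and require 13 + 45·t ≡ 19 (mod 53), i.e. 45·t ≡ 19 − 13 ≡ 6 (mod 53). Since 45^(−1) ≡ 33 (mod 53), t ≡ 33·6 ≡ 39 (mod 53). So x ≡ 13 + 45·39 = 1768 (mod 2385).
  Combine with x ≡ 29 (mod 41): write x = 1768 + 2385·t and require 1768 + 2385·t ≡ 29 (mod 41), i.e. 2385·t ≡ 29 − 1768 ≡ 24 (mod 41). Since 2385^(−1) ≡ 6 (mod 41) (2385 ≡ 7 (mod 41)), t ≡ 6·24 ≡ 21 (mod 41). So x ≡ 1768 + 2385·21 = 51853 (mod 97785).
Unique solution in [0, 97785): x = 51853.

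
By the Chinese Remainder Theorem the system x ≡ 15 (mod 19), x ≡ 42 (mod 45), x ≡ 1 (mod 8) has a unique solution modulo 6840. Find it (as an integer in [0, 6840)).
x ≡ 3777 (mod 6840); the representative in [0, 6840) is 3777

The moduli 19, 45, 8 are pairwise coprime, so by the CRT there is a unique solution mod 19·45·8 = 6840.
Solve by successive substitution. Start with x ≡ 15 (mod 19).
  Combine with x ≡ 42 (mod 45): write x = 15 + 19·t and require 15 + 19·t ≡ 42 (mod 45), i.e. 19·t ≡ 42 − 15 ≡ 27 (mod 45). Since 19^(−1) ≡ 19 (mod 45), t ≡ 19·27 ≡ 18 (mod 45). So x ≡ 15 + 19·18 = 357 (mod 855).
  Combine with x ≡ 1 (mod 8): write x = 357 + 855·t and require 357 + 855·t ≡ 1 (mod 8), i.e. 855·t ≡ 1 − 357 ≡ 4 (mod 8). Since 855^(−1) ≡ 7 (mod 8) (855 ≡ 7 (mod 8)), t ≡ 7·4 ≡ 4 (mod 8). So x ≡ 357 + 855·4 = 3777 (mod 6840).
Unique solution in [0, 6840): x = 3777.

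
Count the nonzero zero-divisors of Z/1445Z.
In Z/1445Z each nonzero element is either a unit (gcd with 1445 is 1) or a zero-divisor (gcd > 1). The number of units is φ(1445): factorise 1445 = 5 · 17^2, so φ(1445) = (5 − 1) · (17^2 − 17^1) = 4 · 272 = 1088. The nonzero elements number 1445 − 1 = 1444. Hence the nonzero zero-divisors number 1444 − 1088 = 356.

Final answer: Z/1445Z has 356 nonzero zero-divisors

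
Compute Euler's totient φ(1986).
φ(1986) = 660

φ is multiplicative, with φ(p^e) = p^e − p^(e−1). Factorise 1986 = 2 · 3 · 331. Then
  φ(1986) = (2 − 1) · (3 − 1) · (331 − 1) = 1 · 2 · 330 = 660.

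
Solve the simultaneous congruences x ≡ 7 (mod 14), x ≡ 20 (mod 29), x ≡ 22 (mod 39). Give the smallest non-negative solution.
x ≡ 12229 (mod 15834); the representative in [0, 15834) is 12229

The moduli 14, 29, 39 are pairwise coprime, so by the CRT there is a unique solution mod 14·29·39 = 15834.
Solve by successive substitution. Start with x ≡ 7 (mod 14).
  Combine with x ≡ 20 (mod 29): write x = 7 + 14·t and require 7 + 14·t ≡ 20 (mod 29), i.e. 14·t ≡ 20 − 7 ≡ 13 (mod 29). Since 14^(−1) ≡ 27 (mod 29), t ≡ 27·13 ≡ 3 (mod 29). So x ≡ 7 + 14·3 = 49 (mod 406).
  Combine with x ≡ 22 (mod 39): write x = 49 + 406·t and require 49 + 406·t ≡ 22 (mod 39), i.e. 406·t ≡ 22 − 49 ≡ 12 (mod 39). Since 406^(−1) ≡ 22 (mod 39) (406 ≡ 16 (mod 39)), t ≡ 22·12 ≡ 30 (mod 39). So x ≡ 49 + 406·30 = 12229 (mod 15834).
Unique solution in [0, 15834): x = 12229.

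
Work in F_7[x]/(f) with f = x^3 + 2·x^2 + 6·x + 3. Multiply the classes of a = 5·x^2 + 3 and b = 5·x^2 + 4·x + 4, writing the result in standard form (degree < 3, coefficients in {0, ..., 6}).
Multiply as integer polynomials: a · b = 25·x^4 + 20·x^3 + 35·x^2 + 12·x + 12. Reducing coefficients mod 7: a · b ≡ 4·x^4 + 6·x^3 + 5·x + 5. Now divide by f(x) = x^3 + 2·x^2 + 6·x + 3 in F_7[x], eliminating the leading term at each step:
  leading term 4·x^4: subtract (4·x)·f(x) = 4·x^4 + x^3 + 3·x^2 + 5·x, leaving 5·x^3 + 4·x^2 + 5 (coefficients mod 7)
  leading term 5·x^3: subtract (5)·f(x) = 5·x^3 + 3·x^2 + 2·x + 1, leaving x^2 + 5·x + 4 (coefficients mod 7)
The degree is now < 3, so this is the remainder. Hence a · b ≡ x^2 + 5·x + 4 in F_7[x]/(f).

Final answer: a · b ≡ x^2 + 5·x + 4 (mod f(x))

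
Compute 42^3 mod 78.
66

Use repeated squaring. Binary(3) = 11. Walk through the bits of the exponent 3 left-to-right: at each bit after the leading one, square the running value, then multiply by 42 if the bit is 1 (always reducing mod 78):
  bit 1 = 1 (leading): start with 42.
  bit 2 = 1: square 42^2 = 1764 ≡ 48; bit is 1, so multiply 48·42 = 2016 ≡ 66 (mod 78).
Final value: 42^3 ≡ 66 (mod 78).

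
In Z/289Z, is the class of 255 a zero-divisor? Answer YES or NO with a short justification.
gcd(255, 289) = 17 > 1, so 255 is not a unit in Z/289Z. In Z/nZ every nonzero non-unit is a zero-divisor: explicitly, take b = 289/gcd = 17 ≠ 0 (mod 289); then 255·17 = 4335 = 15·289, i.e. 255·17 ≡ 0 (mod 289). So 255 is a zero-divisor.

Final answer: YES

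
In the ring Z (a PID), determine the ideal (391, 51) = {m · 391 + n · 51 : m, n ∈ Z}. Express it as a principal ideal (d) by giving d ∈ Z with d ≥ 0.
(391, 51) = (17); d = 17

In the PID Z, (a, b) is generated by gcd(a, b). Compute gcd(391, 51) with the extended Euclidean algorithm, tracking rows (r, s, t) with s·391 + t·51 = r:
  row A: (391, 1, 0)   [1·391 + 0·51 = 391]
  row B: (51, 0, 1)   [0·391 + 1·51 = 51]
  391 = 7·51 + 34   → row C = row A − 7·row B = (34, 1, −7)   [check: 1·391 − 7·51 = 34]
  51 = 1·34 + 17   → row D = row B − 1·row C = (17, −1, 8)   [check: −1·391 + 8·51 = 17]
  34 = 2·17 + 0   → remainder 0, stop. gcd = 17 (last nonzero row D).
So gcd(391, 51) = 17, with Bézout identity −1·391 + 8·51 = 17. Containment (⊇): the Bézout identity exhibits 17 as an element of (391, 51), giving (17) ⊆ (391, 51). Containment (⊆): since 17 | 391 and 17 | 51 (391 = 17·23, 51 = 17·3), every Z-linear combination of 391 and 51 is divisible by 17, so (391, 51) ⊆ (17). Therefore (391, 51) = (17), d = 17.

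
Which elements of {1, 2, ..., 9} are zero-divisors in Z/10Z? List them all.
An element a ∈ Z/10Z (with a ≠ 0) is a zero-divisor iff gcd(a, 10) > 1 (because a is a unit precisely when gcd(a, n) = 1, and in Z/nZ every nonzero, non-unit element is a zero-divisor). Scan a = 1, ..., 9 and keep those with gcd(a, 10) > 1:
  gcd(2, 10) = 2, gcd(4, 10) = 2, gcd(5, 10) = 5, gcd(6, 10) = 2, gcd(8, 10) = 2.
All other a ∈ {1, ..., 9} have gcd(a, 10) = 1 and are units. So the nonzero zero-divisors are exactly the 5 values of a appearing in this scan.

Final answer: nonzero zero-divisors of Z/10Z = {2, 4, 5, 6, 8}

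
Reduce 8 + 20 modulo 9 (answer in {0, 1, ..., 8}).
1

Reduce the summands first: 20 ≡ 2 (mod 9), so 8 + 20 ≡ 8 + 2 (mod 9). 8 + 2 = 10; 10 = 1·9 + 1, so (8 + 20) mod 9 = 1.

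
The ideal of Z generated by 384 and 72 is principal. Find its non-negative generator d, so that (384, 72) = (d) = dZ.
(384, 72) = (24); d = 24

In the PID Z, (a, b) is generated by gcd(a, b). Compute gcd(384, 72) with the extended Euclidean algorithm, tracking rows (r, s, t) with s·384 + t·72 = r:
  row A: (384, 1, 0)   [1·384 + 0·72 = 384]
  row B: (72, 0, 1)   [0·384 + 1·72 = 72]
  384 = 5·72 + 24   → row C = row A − 5·row B = (24, 1, −5)   [check: 1·384 − 5·72 = 24]
  72 = 3·24 + 0   → remainder 0, stop. gcd = 24 (last nonzero row C).
So gcd(384, 72) = 24, with Bézout identity 1·384 − 5·72 = 24. Containment (⊇): the Bézout identity exhibits 24 as an element of (384, 72), giving (24) ⊆ (384, 72). Containment (⊆): since 24 | 384 and 24 | 72 (384 = 24·16, 72 = 24·3), every Z-linear combination of 384 and 72 is divisible by 24, so (384, 72) ⊆ (24). Therefore (384, 72) = (24), d = 24.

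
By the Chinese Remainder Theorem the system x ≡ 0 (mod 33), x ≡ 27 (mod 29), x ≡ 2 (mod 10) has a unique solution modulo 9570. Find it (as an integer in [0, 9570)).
The moduli 33, 29, 10 are pairwise coprime, so by the CRT there is a unique solution mod 33·29·10 = 9570.
Solve by successive substitution. Start with x ≡ 0 (mod 33).
  Combine with x ≡ 27 (mod 29): write x = 33·t and require 33·t ≡ 27 (mod 29). Since 33^(−1) ≡ 22 (mod 29) (33 ≡ 4 (mod 29)), t ≡ 22·27 ≡ 14 (mod 29). So x ≡ 33·14 = 462 (mod 957).
  Combine with x ≡ 2 (mod 10): write x = 462 + 957·t and require 462 + 957·t ≡ 2 (mod 10), i.e. 957·t ≡ 2 − 462 ≡ 0 (mod 10). Since 957^(−1) ≡ 3 (mod 10) (957 ≡ 7 (mod 10)), t ≡ 3·0 ≡ 0 (mod 10). So x ≡ 462 + 957·0 = 462 (mod 9570).
Unique solution in [0, 9570): x = 462.

Final answer: x ≡ 462 (mod 9570); the representative in [0, 9570) is 462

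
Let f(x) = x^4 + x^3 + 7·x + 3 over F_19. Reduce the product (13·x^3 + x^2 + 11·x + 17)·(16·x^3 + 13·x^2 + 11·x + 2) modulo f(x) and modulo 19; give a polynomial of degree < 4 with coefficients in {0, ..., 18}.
a · b ≡ 9·x^3 + 14·x^2 + 16·x + 14 (mod f(x))

Multiply as integer polynomials: a · b = 208·x^6 + 185·x^5 + 332·x^4 + 452·x^3 + 344·x^2 + 209·x + 34. Reducing coefficients mod 19: a · b ≡ 18·x^6 + 14·x^5 + 9·x^4 + 15·x^3 + 2·x^2 + 15. Now divide by f(x) = x^4 + x^3 + 7·x + 3 in F_19[x], eliminating the leading term at each step:
  leading term 18·x^6: subtract (18·x^2)·f(x) = 18·x^6 + 18·x^5 + 12·x^3 + 16·x^2, leaving 15·x^5 + 9·x^4 + 3·x^3 + 5·x^2 + 15 (coefficients mod 19)
  leading term 15·x^5: subtract (15·x)·f(x) = 15·x^5 + 15·x^4 + 10·x^2 + 7·x, leaving 13·x^4 + 3·x^3 + 14·x^2 + 12·x + 15 (coefficients mod 19)
  leading term 13·x^4: subtract (13)·f(x) = 13·x^4 + 13·x^3 + 15·x + 1, leaving 9·x^3 + 14·x^2 + 16·x + 14 (coefficients mod 19)
The degree is now < 4, so this is the remainder. Hence a · b ≡ 9·x^3 + 14·x^2 + 16·x + 14 in F_19[x]/(f).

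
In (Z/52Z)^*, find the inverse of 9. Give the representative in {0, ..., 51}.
9^(−1) ≡ 29 (mod 52)

Apply the extended Euclidean algorithm to (52, 9), tracking rows (r, s, t) with s·52 + t·9 = r. Each division r_prev = q·r_cur + r_new produces the new row as (previous row) − q·(current row):
  row A: (52, 1, 0)   [1·52 + 0·9 = 52]
  row B: (9, 0, 1)   [0·52 + 1·9 = 9]
  52 = 5·9 + 7   → row C = row A − 5·row B = (7, 1, −5)   [check: 1·52 − 5·9 = 7]
  9 = 1·7 + 2   → row D = row B − 1·row C = (2, −1, 6)   [check: −1·52 + 6·9 = 2]
  7 = 3·2 + 1   → row E = row C − 3·row D = (1, 4, −23)   [check: 4·52 − 23·9 = 1]
  2 = 2·1 + 0   → remainder 0, stop. gcd = 1 (last nonzero row E).
The gcd is 1, so 9 is invertible mod 52. The last nonzero row gives 4·52 − 23·9 = 1, so t = −23. So 9^(−1) ≡ −23 ≡ 29 (mod 52). Verify: 9 · 29 = 261 ≡ 1 (mod 52). ✓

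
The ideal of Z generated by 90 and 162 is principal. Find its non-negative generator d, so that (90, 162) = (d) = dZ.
In the PID Z, (a, b) is generated by gcd(a, b). Compute gcd(162, 90) with the extended Euclidean algorithm, tracking rows (r, s, t) with s·162 + t·90 = r:
  row A: (162, 1, 0)   [1·162 + 0·90 = 162]
  row B: (90, 0, 1)   [0·162 + 1·90 = 90]
  162 = 1·90 + 72   → row C = row A − 1·row B = (72, 1, −1)   [check: 1·162 − 1·90 = 72]
  90 = 1·72 + 18   → row D = row B − 1·row C = (18, −1, 2)   [check: −1·162 + 2·90 = 18]
  72 = 4·18 + 0   → remainder 0, stop. gcd = 18 (last nonzero row D).
So gcd(90, 162) = 18, with Bézout identity −1·162 + 2·90 = 18. Containment (⊇): the Bézout identity exhibits 18 as an element of (90, 162), giving (18) ⊆ (90, 162). Containment (⊆): since 18 | 90 and 18 | 162 (90 = 18·5, 162 = 18·9), every Z-linear combination of 90 and 162 is divisible by 18, so (90, 162) ⊆ (18). Therefore (90, 162) = (18), d = 18.

Final answer: (90, 162) = (18); d = 18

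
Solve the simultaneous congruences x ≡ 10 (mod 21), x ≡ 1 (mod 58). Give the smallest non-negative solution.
The moduli 21, 58 are pairwise coprime, so by the CRT there is a unique solution mod 21·58 = 1218.
Solve by successive substitution. Start with x ≡ 10 (mod 21).
  Combine with x ≡ 1 (mod 58): write x = 10 + 21·t and require 10 + 21·t ≡ 1 (mod 58), i.e. 21·t ≡ 1 − 10 ≡ 49 (mod 58). Since 21^(−1) ≡ 47 (mod 58), t ≡ 47·49 ≡ 41 (mod 58). So x ≡ 10 + 21·41 = 871 (mod 1218).
Unique solution in [0, 1218): x = 871.

Final answer: x ≡ 871 (mod 1218); the representative in [0, 1218) is 871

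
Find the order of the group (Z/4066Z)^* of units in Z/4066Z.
|(Z/4066Z)^*| = 1908

(Z/4066Z)^* consists of the classes a with gcd(a, 4066) = 1, so its order is φ(4066). φ is multiplicative, with φ(p^e) = p^e − p^(e−1). Factorise 4066 = 2 · 19 · 107. Then
  φ(4066) = (2 − 1) · (19 − 1) · (107 − 1) = 1 · 18 · 106 = 1908.
Thus |(Z/4066Z)^*| = 1908.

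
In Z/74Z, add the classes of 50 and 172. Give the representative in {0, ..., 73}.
Reduce the summands first: 172 ≡ 24 (mod 74), so 50 + 172 ≡ 50 + 24 (mod 74). 50 + 24 = 74; 74 = 1·74 + 0, so (50 + 172) mod 74 = 0.

Final answer: 0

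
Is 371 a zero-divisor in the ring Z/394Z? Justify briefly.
NO

gcd(371, 394) = 1, so 371 is a unit in Z/394Z (it has a multiplicative inverse). A unit cannot be a zero-divisor: if 371·b ≡ 0 then multiplying both sides by 371^(−1) gives b ≡ 0. So 371 is not a zero-divisor.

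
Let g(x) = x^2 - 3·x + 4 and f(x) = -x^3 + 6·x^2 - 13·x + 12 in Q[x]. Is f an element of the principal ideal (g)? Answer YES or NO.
YES

In Q[x] the ideal (g) consists of all multiples of g, so f ∈ (g) iff g | f, i.e. iff the remainder of f on division by g is 0. Divide f by g (g is monic, so eliminate the leading term of the running remainder at each step):
  leading term -x^3: subtract (-x)·g(x) = -x^3 + 3·x^2 - 4·x, leaving 3·x^2 - 9·x + 12
  leading term 3·x^2: subtract (3)·g(x) = 3·x^2 - 9·x + 12, leaving 0
The remainder is 0, so f(x) = g(x) · h(x) with h(x) = 3 - x. Hence g | f, i.e. f ∈ (g).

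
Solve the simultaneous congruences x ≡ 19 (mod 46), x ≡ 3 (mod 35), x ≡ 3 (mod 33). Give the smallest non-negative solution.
The moduli 46, 35, 33 are pairwise coprime, so by the CRT there is a unique solution mod 46·35·33 = 53130.
Solve by successive substitution. Start with x ≡ 19 (mod 46).
  Combine with x ≡ 3 (mod 35): write x = 19 + 46·t and require 19 + 46·t ≡ 3 (mod 35), i.e. 46·t ≡ 3 − 19 ≡ 19 (mod 35). Since 46^(−1) ≡ 16 (mod 35) (46 ≡ 11 (mod 35)), t ≡ 16·19 ≡ 24 (mod 35). So x ≡ 19 + 46·24 = 1123 (mod 1610).
  Combine with x ≡ 3 (mod 33): write x = 1123 + 1610·t and require 1123 + 1610·t ≡ 3 (mod 33), i.e. 1610·t ≡ 3 − 1123 ≡ 2 (mod 33). Since 1610^(−1) ≡ 14 (mod 33) (1610 ≡ 26 (mod 33)), t ≡ 14·2 ≡ 28 (mod 33). So x ≡ 1123 + 1610·28 = 46203 (mod 53130).
Unique solution in [0, 53130): x = 46203.

Final answer: x ≡ 46203 (mod 53130); the representative in [0, 53130) is 46203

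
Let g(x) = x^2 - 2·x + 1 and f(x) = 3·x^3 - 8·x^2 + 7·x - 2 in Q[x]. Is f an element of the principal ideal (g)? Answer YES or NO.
YES

In Q[x] the ideal (g) consists of all multiples of g, so f ∈ (g) iff g | f, i.e. iff the remainder of f on division by g is 0. Divide f by g (g is monic, so eliminate the leading term of the running remainder at each step):
  leading term 3·x^3: subtract (3·x)·g(x) = 3·x^3 - 6·x^2 + 3·x, leaving -2·x^2 + 4·x - 2
  leading term -2·x^2: subtract (-2)·g(x) = -2·x^2 + 4·x - 2, leaving 0
The remainder is 0, so f(x) = g(x) · h(x) with h(x) = 3·x - 2. Hence g | f, i.e. f ∈ (g).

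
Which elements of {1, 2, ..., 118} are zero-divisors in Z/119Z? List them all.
nonzero zero-divisors of Z/119Z = {7, 14, 17, 21, 28, 34, 35, 42, 49, 51, 56, 63, 68, 70, 77, 84, 85, 91, 98, 102, 105, 112}

An element a ∈ Z/119Z (with a ≠ 0) is a zero-divisor iff gcd(a, 119) > 1 (because a is a unit precisely when gcd(a, n) = 1, and in Z/nZ every nonzero, non-unit element is a zero-divisor). Scan a = 1, ..., 118 and keep those with gcd(a, 119) > 1:
  gcd(7, 119) = 7, gcd(14, 119) = 7, gcd(17, 119) = 17, gcd(21, 119) = 7, gcd(28, 119) = 7, gcd(34, 119) = 17, gcd(35, 119) = 7, gcd(42, 119) = 7, gcd(49, 119) = 7, gcd(51, 119) = 17, gcd(56, 119) = 7, gcd(63, 119) = 7, gcd(68, 119) = 17, gcd(70, 119) = 7, gcd(77, 119) = 7, gcd(84, 119) = 7, gcd(85, 119) = 17, gcd(91, 119) = 7, gcd(98, 119) = 7, gcd(102, 119) = 17, gcd(105, 119) = 7, gcd(112, 119) = 7.
All other a ∈ {1, ..., 118} have gcd(a, 119) = 1 and are units. So the nonzero zero-divisors are exactly the 22 values of a appearing in this scan.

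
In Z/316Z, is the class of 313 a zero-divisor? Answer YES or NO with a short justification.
NO

gcd(313, 316) = 1, so 313 is a unit in Z/316Z (it has a multiplicative inverse). A unit cannot be a zero-divisor: if 313·b ≡ 0 then multiplying both sides by 313^(−1) gives b ≡ 0. So 313 is not a zero-divisor.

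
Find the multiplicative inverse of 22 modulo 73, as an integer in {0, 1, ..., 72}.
Apply the extended Euclidean algorithm to (73, 22), tracking rows (r, s, t) with s·73 + t·22 = r. Each division r_prev = q·r_cur + r_new produces the new row as (previous row) − q·(current row):
  row A: (73, 1, 0)   [1·73 + 0·22 = 73]
  row B: (22, 0, 1)   [0·73 + 1·22 = 22]
  73 = 3·22 + 7   → row C = row A − 3·row B = (7, 1, −3)   [check: 1·73 − 3·22 = 7]
  22 = 3·7 + 1   → row D = row B − 3·row C = (1, −3, 10)   [check: −3·73 + 10·22 = 1]
  7 = 7·1 + 0   → remainder 0, stop. gcd = 1 (last nonzero row D).
The gcd is 1, so 22 is invertible mod 73. The last nonzero row gives −3·73 + 10·22 = 1, so t = 10. So 22^(−1) ≡ 10 (mod 73). Verify: 22 · 10 = 220 ≡ 1 (mod 73). ✓

Final answer: 22^(−1) ≡ 10 (mod 73)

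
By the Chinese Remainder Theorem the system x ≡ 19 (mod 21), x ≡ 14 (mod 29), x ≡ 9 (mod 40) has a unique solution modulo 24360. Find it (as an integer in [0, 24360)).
The moduli 21, 29, 40 are pairwise coprime, so by the CRT there is a unique solution mod 21·29·40 = 24360.
Solve by successive substitution. Start with x ≡ 19 (mod 21).
  Combine with x ≡ 14 (mod 29): write x = 19 + 21·t and require 19 + 21·t ≡ 14 (mod 29), i.e. 21·t ≡ 14 − 19 ≡ 24 (mod 29). Since 21^(−1) ≡ 18 (mod 29), t ≡ 18·24 ≡ 26 (mod 29). So x ≡ 19 + 21·26 = 565 (mod 609).
  Combine with x ≡ 9 (mod 40): write x = 565 + 609·t and require 565 + 609·t ≡ 9 (mod 40), i.e. 609·t ≡ 9 − 565 ≡ 4 (mod 40). Since 609^(−1) ≡ 9 (mod 40) (609 ≡ 9 (mod 40)), t ≡ 9·4 ≡ 36 (mod 40). So x ≡ 565 + 609·36 = 22489 (mod 24360).
Unique solution in [0, 24360): x = 22489.

Final answer: x ≡ 22489 (mod 24360); the representative in [0, 24360) is 22489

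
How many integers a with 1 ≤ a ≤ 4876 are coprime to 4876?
The number of a ∈ {1, ..., 4876} with gcd(a, 4876) = 1 is by definition Euler's totient φ(4876). φ is multiplicative, with φ(p^e) = p^e − p^(e−1). Factorise 4876 = 2^2 · 23 · 53. Then
  φ(4876) = (2^2 − 2^1) · (23 − 1) · (53 − 1) = 2 · 22 · 52 = 2288.
So there are 2288 such integers.

Final answer: 2288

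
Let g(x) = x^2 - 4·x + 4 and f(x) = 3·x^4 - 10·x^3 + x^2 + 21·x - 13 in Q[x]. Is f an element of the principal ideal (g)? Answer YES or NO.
NO

In Q[x] the ideal (g) consists of all multiples of g, so f ∈ (g) iff g | f, i.e. iff the remainder of f on division by g is 0. Divide f by g (g is monic, so eliminate the leading term of the running remainder at each step):
  leading term 3·x^4: subtract (3·x^2)·g(x) = 3·x^4 - 12·x^3 + 12·x^2, leaving 2·x^3 - 11·x^2 + 21·x - 13
  leading term 2·x^3: subtract (2·x)·g(x) = 2·x^3 - 8·x^2 + 8·x, leaving -3·x^2 + 13·x - 13
  leading term -3·x^2: subtract (-3)·g(x) = -3·x^2 + 12·x - 12, leaving x - 1
The remainder r(x) = x - 1 ≠ 0 (and deg r < deg g), so g ∤ f, i.e. f ∉ (g).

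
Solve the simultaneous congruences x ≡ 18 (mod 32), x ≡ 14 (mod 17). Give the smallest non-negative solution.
x ≡ 82 (mod 544); the representative in [0, 544) is 82

The moduli 32, 17 are pairwise coprime, so by the CRT there is a unique solution mod 32·17 = 544.
Solve by successive substitution. Start with x ≡ 18 (mod 32).
  Combine with x ≡ 14 (mod 17): write x = 18 + 32·t and require 18 + 32·t ≡ 14 (mod 17), i.e. 32·t ≡ 14 − 18 ≡ 13 (mod 17). Since 32^(−1) ≡ 8 (mod 17) (32 ≡ 15 (mod 17)), t ≡ 8·13 ≡ 2 (mod 17). So x ≡ 18 + 32·2 = 82 (mod 544).
Unique solution in [0, 544): x = 82.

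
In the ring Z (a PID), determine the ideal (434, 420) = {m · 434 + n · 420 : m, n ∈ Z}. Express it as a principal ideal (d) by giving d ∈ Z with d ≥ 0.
In the PID Z, (a, b) is generated by gcd(a, b). Compute gcd(434, 420) with the extended Euclidean algorithm, tracking rows (r, s, t) with s·434 + t·420 = r:
  row A: (434, 1, 0)   [1·434 + 0·420 = 434]
  row B: (420, 0, 1)   [0·434 + 1·420 = 420]
  434 = 1·420 + 14   → row C = row A − 1·row B = (14, 1, −1)   [check: 1·434 − 1·420 = 14]
  420 = 30·14 + 0   → remainder 0, stop. gcd = 14 (last nonzero row C).
So gcd(434, 420) = 14, with Bézout identity 1·434 − 1·420 = 14. Containment (⊇): the Bézout identity exhibits 14 as an element of (434, 420), giving (14) ⊆ (434, 420). Containment (⊆): since 14 | 434 and 14 | 420 (434 = 14·31, 420 = 14·30), every Z-linear combination of 434 and 420 is divisible by 14, so (434, 420) ⊆ (14). Therefore (434, 420) = (14), d = 14.

Final answer: (434, 420) = (14); d = 14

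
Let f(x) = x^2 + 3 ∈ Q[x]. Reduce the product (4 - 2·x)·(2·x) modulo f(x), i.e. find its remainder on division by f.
First multiply in Q[x] without reducing: a · b = -4·x^2 + 8·x. Now divide by f(x) = x^2 + 3, eliminating the leading term at each step:
  leading term -4·x^2: subtract (-4)·f(x) = -4·x^2 - 12, leaving 8·x + 12
The degree is now < 2, so this is the remainder. Hence a · b ≡ 8·x + 12 in Q[x]/(f).

Final answer: a · b ≡ 8·x + 12 (mod f(x))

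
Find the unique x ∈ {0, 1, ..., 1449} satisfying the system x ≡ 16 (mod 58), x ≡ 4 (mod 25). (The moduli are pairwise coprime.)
x ≡ 654 (mod 1450); the representative in [0, 1450) is 654

The moduli 58, 25 are pairwise coprime, so by the CRT there is a unique solution mod 58·25 = 1450.
Solve by successive substitution. Start with x ≡ 16 (mod 58).
  Combine with x ≡ 4 (mod 25): write x = 16 + 58·t and require 16 + 58·t ≡ 4 (mod 25), i.e. 58·t ≡ 4 − 16 ≡ 13 (mod 25). Since 58^(−1) ≡ 22 (mod 25) (58 ≡ 8 (mod 25)), t ≡ 22·13 ≡ 11 (mod 25). So x ≡ 16 + 58·11 = 654 (mod 1450).
Unique solution in [0, 1450): x = 654.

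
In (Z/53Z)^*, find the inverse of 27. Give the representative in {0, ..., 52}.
Apply the extended Euclidean algorithm to (53, 27), tracking rows (r, s, t) with s·53 + t·27 = r. Each division r_prev = q·r_cur + r_new produces the new row as (previous row) − q·(current row):
  row A: (53, 1, 0)   [1·53 + 0·27 = 53]
  row B: (27, 0, 1)   [0·53 + 1·27 = 27]
  53 = 1·27 + 26   → row C = row A − 1·row B = (26, 1, −1)   [check: 1·53 − 1·27 = 26]
  27 = 1·26 + 1   → row D = row B − 1·row C = (1, −1, 2)   [check: −1·53 + 2·27 = 1]
  26 = 26·1 + 0   → remainder 0, stop. gcd = 1 (last nonzero row D).
The gcd is 1, so 27 is invertible mod 53. The last nonzero row gives −1·53 + 2·27 = 1, so t = 2. So 27^(−1) ≡ 2 (mod 53). Verify: 27 · 2 = 54 ≡ 1 (mod 53). ✓

Final answer: 27^(−1) ≡ 2 (mod 53)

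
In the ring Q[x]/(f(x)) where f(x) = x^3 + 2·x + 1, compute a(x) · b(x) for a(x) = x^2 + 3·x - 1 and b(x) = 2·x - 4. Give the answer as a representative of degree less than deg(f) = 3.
a · b ≡ 2·x^2 - 18·x + 2 (mod f(x))

First multiply in Q[x] without reducing: a · b = 2·x^3 + 2·x^2 - 14·x + 4. Now divide by f(x) = x^3 + 2·x + 1, eliminating the leading term at each step:
  leading term 2·x^3: subtract (2)·f(x) = 2·x^3 + 4·x + 2, leaving 2·x^2 - 18·x + 2
The degree is now < 3, so this is the remainder. Hence a · b ≡ 2·x^2 - 18·x + 2 in Q[x]/(f).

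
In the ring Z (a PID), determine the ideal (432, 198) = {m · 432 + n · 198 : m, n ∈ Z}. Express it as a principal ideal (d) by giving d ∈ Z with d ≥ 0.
(432, 198) = (18); d = 18

In the PID Z, (a, b) is generated by gcd(a, b). Compute gcd(432, 198) with the extended Euclidean algorithm, tracking rows (r, s, t) with s·432 + t·198 = r:
  row A: (432, 1, 0)   [1·432 + 0·198 = 432]
  row B: (198, 0, 1)   [0·432 + 1·198 = 198]
  432 = 2·198 + 36   → row C = row A − 2·row B = (36, 1, −2)   [check: 1·432 − 2·198 = 36]
  198 = 5·36 + 18   → row D = row B − 5·row C = (18, −5, 11)   [check: −5·432 + 11·198 = 18]
  36 = 2·18 + 0   → remainder 0, stop. gcd = 18 (last nonzero row D).
So gcd(432, 198) = 18, with Bézout identity −5·432 + 11·198 = 18. Containment (⊇): the Bézout identity exhibits 18 as an element of (432, 198), giving (18) ⊆ (432, 198). Containment (⊆): since 18 | 432 and 18 | 198 (432 = 18·24, 198 = 18·11), every Z-linear combination of 432 and 198 is divisible by 18, so (432, 198) ⊆ (18). Therefore (432, 198) = (18), d = 18.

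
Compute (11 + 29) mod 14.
12

Reduce the summands first: 29 ≡ 1 (mod 14), so 11 + 29 ≡ 11 + 1 (mod 14). 11 + 1 = 12; 12 = 0·14 + 12, so (11 + 29) mod 14 = 12.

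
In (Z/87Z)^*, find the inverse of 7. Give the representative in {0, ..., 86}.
7^(−1) ≡ 25 (mod 87)

Apply the extended Euclidean algorithm to (87, 7), tracking rows (r, s, t) with s·87 + t·7 = r. Each division r_prev = q·r_cur + r_new produces the new row as (previous row) − q·(current row):
  row A: (87, 1, 0)   [1·87 + 0·7 = 87]
  row B: (7, 0, 1)   [0·87 + 1·7 = 7]
  87 = 12·7 + 3   → row C = row A − 12·row B = (3, 1, −12)   [check: 1·87 − 12·7 = 3]
  7 = 2·3 + 1   → row D = row B − 2·row C = (1, −2, 25)   [check: −2·87 + 25·7 = 1]
  3 = 3·1 + 0   → remainder 0, stop. gcd = 1 (last nonzero row D).
The gcd is 1, so 7 is invertible mod 87. The last nonzero row gives −2·87 + 25·7 = 1, so t = 25. So 7^(−1) ≡ 25 (mod 87). Verify: 7 · 25 = 175 ≡ 1 (mod 87). ✓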